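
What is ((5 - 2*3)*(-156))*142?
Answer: 22152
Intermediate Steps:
((5 - 2*3)*(-156))*142 = ((5 - 6)*(-156))*142 = -1*(-156)*142 = 156*142 = 22152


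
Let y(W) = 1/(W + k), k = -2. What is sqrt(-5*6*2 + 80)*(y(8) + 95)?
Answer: 571*sqrt(5)/3 ≈ 425.60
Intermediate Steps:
y(W) = 1/(-2 + W) (y(W) = 1/(W - 2) = 1/(-2 + W))
sqrt(-5*6*2 + 80)*(y(8) + 95) = sqrt(-5*6*2 + 80)*(1/(-2 + 8) + 95) = sqrt(-30*2 + 80)*(1/6 + 95) = sqrt(-60 + 80)*(1/6 + 95) = sqrt(20)*(571/6) = (2*sqrt(5))*(571/6) = 571*sqrt(5)/3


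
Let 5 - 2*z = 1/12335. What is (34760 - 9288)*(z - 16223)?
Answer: -5096434397696/12335 ≈ -4.1317e+8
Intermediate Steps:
z = 30837/12335 (z = 5/2 - ½/12335 = 5/2 - ½*1/12335 = 5/2 - 1/24670 = 30837/12335 ≈ 2.5000)
(34760 - 9288)*(z - 16223) = (34760 - 9288)*(30837/12335 - 16223) = 25472*(-200079868/12335) = -5096434397696/12335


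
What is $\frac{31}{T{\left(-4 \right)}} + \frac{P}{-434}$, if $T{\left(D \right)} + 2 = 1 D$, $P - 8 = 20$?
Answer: $- \frac{973}{186} \approx -5.2312$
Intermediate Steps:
$P = 28$ ($P = 8 + 20 = 28$)
$T{\left(D \right)} = -2 + D$ ($T{\left(D \right)} = -2 + 1 D = -2 + D$)
$\frac{31}{T{\left(-4 \right)}} + \frac{P}{-434} = \frac{31}{-2 - 4} + \frac{28}{-434} = \frac{31}{-6} + 28 \left(- \frac{1}{434}\right) = 31 \left(- \frac{1}{6}\right) - \frac{2}{31} = - \frac{31}{6} - \frac{2}{31} = - \frac{973}{186}$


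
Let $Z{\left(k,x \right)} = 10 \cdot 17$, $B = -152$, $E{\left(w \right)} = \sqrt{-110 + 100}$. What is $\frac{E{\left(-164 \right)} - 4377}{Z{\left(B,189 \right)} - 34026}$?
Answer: $\frac{4377}{33856} - \frac{i \sqrt{10}}{33856} \approx 0.12928 - 9.3404 \cdot 10^{-5} i$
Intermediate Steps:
$E{\left(w \right)} = i \sqrt{10}$ ($E{\left(w \right)} = \sqrt{-10} = i \sqrt{10}$)
$Z{\left(k,x \right)} = 170$
$\frac{E{\left(-164 \right)} - 4377}{Z{\left(B,189 \right)} - 34026} = \frac{i \sqrt{10} - 4377}{170 - 34026} = \frac{i \sqrt{10} - 4377}{-33856} = \left(i \sqrt{10} - 4377\right) \left(- \frac{1}{33856}\right) = \left(-4377 + i \sqrt{10}\right) \left(- \frac{1}{33856}\right) = \frac{4377}{33856} - \frac{i \sqrt{10}}{33856}$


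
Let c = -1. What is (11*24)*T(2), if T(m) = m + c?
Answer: 264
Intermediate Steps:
T(m) = -1 + m (T(m) = m - 1 = -1 + m)
(11*24)*T(2) = (11*24)*(-1 + 2) = 264*1 = 264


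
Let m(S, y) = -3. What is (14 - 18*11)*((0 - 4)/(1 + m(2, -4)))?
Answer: -368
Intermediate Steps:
(14 - 18*11)*((0 - 4)/(1 + m(2, -4))) = (14 - 18*11)*((0 - 4)/(1 - 3)) = (14 - 198)*(-4/(-2)) = -(-736)*(-1)/2 = -184*2 = -368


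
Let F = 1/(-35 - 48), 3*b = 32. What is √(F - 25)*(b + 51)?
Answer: 370*I*√43077/249 ≈ 308.41*I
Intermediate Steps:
b = 32/3 (b = (⅓)*32 = 32/3 ≈ 10.667)
F = -1/83 (F = 1/(-83) = -1/83 ≈ -0.012048)
√(F - 25)*(b + 51) = √(-1/83 - 25)*(32/3 + 51) = √(-2076/83)*(185/3) = (2*I*√43077/83)*(185/3) = 370*I*√43077/249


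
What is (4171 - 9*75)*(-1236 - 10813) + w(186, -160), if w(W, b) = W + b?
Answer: -42123278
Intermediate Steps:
(4171 - 9*75)*(-1236 - 10813) + w(186, -160) = (4171 - 9*75)*(-1236 - 10813) + (186 - 160) = (4171 - 675)*(-12049) + 26 = 3496*(-12049) + 26 = -42123304 + 26 = -42123278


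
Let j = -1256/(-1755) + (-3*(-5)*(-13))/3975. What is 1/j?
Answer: 18603/12401 ≈ 1.5001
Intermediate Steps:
j = 12401/18603 (j = -1256*(-1/1755) + (15*(-13))*(1/3975) = 1256/1755 - 195*1/3975 = 1256/1755 - 13/265 = 12401/18603 ≈ 0.66661)
1/j = 1/(12401/18603) = 18603/12401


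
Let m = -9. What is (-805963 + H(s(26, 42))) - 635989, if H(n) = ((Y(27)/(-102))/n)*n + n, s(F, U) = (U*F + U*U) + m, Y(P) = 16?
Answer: -73394363/51 ≈ -1.4391e+6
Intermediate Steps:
s(F, U) = -9 + U² + F*U (s(F, U) = (U*F + U*U) - 9 = (F*U + U²) - 9 = (U² + F*U) - 9 = -9 + U² + F*U)
H(n) = -8/51 + n (H(n) = ((16/(-102))/n)*n + n = ((16*(-1/102))/n)*n + n = (-8/(51*n))*n + n = -8/51 + n)
(-805963 + H(s(26, 42))) - 635989 = (-805963 + (-8/51 + (-9 + 42² + 26*42))) - 635989 = (-805963 + (-8/51 + (-9 + 1764 + 1092))) - 635989 = (-805963 + (-8/51 + 2847)) - 635989 = (-805963 + 145189/51) - 635989 = -40958924/51 - 635989 = -73394363/51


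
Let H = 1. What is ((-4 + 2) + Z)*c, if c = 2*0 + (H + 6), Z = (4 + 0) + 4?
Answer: 42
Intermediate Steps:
Z = 8 (Z = 4 + 4 = 8)
c = 7 (c = 2*0 + (1 + 6) = 0 + 7 = 7)
((-4 + 2) + Z)*c = ((-4 + 2) + 8)*7 = (-2 + 8)*7 = 6*7 = 42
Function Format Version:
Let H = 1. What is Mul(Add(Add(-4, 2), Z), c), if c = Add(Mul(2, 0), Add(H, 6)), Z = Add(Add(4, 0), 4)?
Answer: 42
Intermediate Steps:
Z = 8 (Z = Add(4, 4) = 8)
c = 7 (c = Add(Mul(2, 0), Add(1, 6)) = Add(0, 7) = 7)
Mul(Add(Add(-4, 2), Z), c) = Mul(Add(Add(-4, 2), 8), 7) = Mul(Add(-2, 8), 7) = Mul(6, 7) = 42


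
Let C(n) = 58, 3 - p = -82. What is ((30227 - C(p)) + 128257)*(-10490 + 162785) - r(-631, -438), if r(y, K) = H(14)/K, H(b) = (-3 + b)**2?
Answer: 10567839599581/438 ≈ 2.4127e+10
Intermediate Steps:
p = 85 (p = 3 - 1*(-82) = 3 + 82 = 85)
r(y, K) = 121/K (r(y, K) = (-3 + 14)**2/K = 11**2/K = 121/K)
((30227 - C(p)) + 128257)*(-10490 + 162785) - r(-631, -438) = ((30227 - 1*58) + 128257)*(-10490 + 162785) - 121/(-438) = ((30227 - 58) + 128257)*152295 - 121*(-1)/438 = (30169 + 128257)*152295 - 1*(-121/438) = 158426*152295 + 121/438 = 24127487670 + 121/438 = 10567839599581/438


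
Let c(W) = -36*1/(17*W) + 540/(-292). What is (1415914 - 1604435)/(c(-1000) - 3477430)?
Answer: 58488640250/1078873230593 ≈ 0.054213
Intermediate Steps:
c(W) = -135/73 - 36/(17*W) (c(W) = -36/(17*W) + 540*(-1/292) = -36/(17*W) - 135/73 = -135/73 - 36/(17*W))
(1415914 - 1604435)/(c(-1000) - 3477430) = (1415914 - 1604435)/((9/1241)*(-292 - 255*(-1000))/(-1000) - 3477430) = -188521/((9/1241)*(-1/1000)*(-292 + 255000) - 3477430) = -188521/((9/1241)*(-1/1000)*254708 - 3477430) = -188521/(-573093/310250 - 3477430) = -188521/(-1078873230593/310250) = -188521*(-310250/1078873230593) = 58488640250/1078873230593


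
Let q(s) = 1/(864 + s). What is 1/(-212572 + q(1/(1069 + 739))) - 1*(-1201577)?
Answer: 398997440350457643/332061482828 ≈ 1.2016e+6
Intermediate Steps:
1/(-212572 + q(1/(1069 + 739))) - 1*(-1201577) = 1/(-212572 + 1/(864 + 1/(1069 + 739))) - 1*(-1201577) = 1/(-212572 + 1/(864 + 1/1808)) + 1201577 = 1/(-212572 + 1/(1562113/1808)) + 1201577 = 1/(-212572 + 1808/1562113) + 1201577 = 1/(-332061482828/1562113) + 1201577 = -1562113/332061482828 + 1201577 = 398997440350457643/332061482828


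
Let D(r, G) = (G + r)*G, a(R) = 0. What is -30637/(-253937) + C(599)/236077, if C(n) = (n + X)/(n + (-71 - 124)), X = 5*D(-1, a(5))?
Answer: 2922159292059/24219268800196 ≈ 0.12065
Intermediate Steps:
D(r, G) = G*(G + r)
X = 0 (X = 5*(0*(0 - 1)) = 5*(0*(-1)) = 5*0 = 0)
C(n) = n/(-195 + n) (C(n) = (n + 0)/(n + (-71 - 124)) = n/(n - 195) = n/(-195 + n))
-30637/(-253937) + C(599)/236077 = -30637/(-253937) + (599/(-195 + 599))/236077 = -30637*(-1/253937) + (599/404)*(1/236077) = 30637/253937 + (599*(1/404))*(1/236077) = 30637/253937 + (599/404)*(1/236077) = 30637/253937 + 599/95375108 = 2922159292059/24219268800196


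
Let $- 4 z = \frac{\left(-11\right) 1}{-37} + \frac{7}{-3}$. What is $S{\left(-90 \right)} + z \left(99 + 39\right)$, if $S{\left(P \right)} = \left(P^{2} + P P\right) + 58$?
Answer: $\frac{604145}{37} \approx 16328.0$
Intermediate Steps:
$z = \frac{113}{222}$ ($z = - \frac{\frac{\left(-11\right) 1}{-37} + \frac{7}{-3}}{4} = - \frac{\left(-11\right) \left(- \frac{1}{37}\right) + 7 \left(- \frac{1}{3}\right)}{4} = - \frac{\frac{11}{37} - \frac{7}{3}}{4} = \left(- \frac{1}{4}\right) \left(- \frac{226}{111}\right) = \frac{113}{222} \approx 0.50901$)
$S{\left(P \right)} = 58 + 2 P^{2}$ ($S{\left(P \right)} = \left(P^{2} + P^{2}\right) + 58 = 2 P^{2} + 58 = 58 + 2 P^{2}$)
$S{\left(-90 \right)} + z \left(99 + 39\right) = \left(58 + 2 \left(-90\right)^{2}\right) + \frac{113 \left(99 + 39\right)}{222} = \left(58 + 2 \cdot 8100\right) + \frac{113}{222} \cdot 138 = \left(58 + 16200\right) + \frac{2599}{37} = 16258 + \frac{2599}{37} = \frac{604145}{37}$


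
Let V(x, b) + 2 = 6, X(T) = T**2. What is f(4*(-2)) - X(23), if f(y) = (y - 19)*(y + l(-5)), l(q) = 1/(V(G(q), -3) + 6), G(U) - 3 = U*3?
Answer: -3157/10 ≈ -315.70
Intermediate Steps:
G(U) = 3 + 3*U (G(U) = 3 + U*3 = 3 + 3*U)
V(x, b) = 4 (V(x, b) = -2 + 6 = 4)
l(q) = 1/10 (l(q) = 1/(4 + 6) = 1/10)
f(y) = (-19 + y)*(1/10 + y) (f(y) = (y - 19)*(y + 1/10) = (-19 + y)*(1/10 + y))
f(4*(-2)) - X(23) = (-19/10 + (4*(-2))**2 - 378*(-2)/5) - 1*23**2 = (-19/10 + (-8)**2 - 189/10*(-8)) - 1*529 = (-19/10 + 64 + 756/5) - 529 = 2133/10 - 529 = -3157/10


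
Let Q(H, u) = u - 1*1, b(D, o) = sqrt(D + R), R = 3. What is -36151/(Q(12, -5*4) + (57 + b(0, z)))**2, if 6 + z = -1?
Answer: -36151/(36 + sqrt(3))**2 ≈ -25.392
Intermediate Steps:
z = -7 (z = -6 - 1 = -7)
b(D, o) = sqrt(3 + D) (b(D, o) = sqrt(D + 3) = sqrt(3 + D))
Q(H, u) = -1 + u (Q(H, u) = u - 1 = -1 + u)
-36151/(Q(12, -5*4) + (57 + b(0, z)))**2 = -36151/((-1 - 5*4) + (57 + sqrt(3 + 0)))**2 = -36151/((-1 - 20) + (57 + sqrt(3)))**2 = -36151/(-21 + (57 + sqrt(3)))**2 = -36151/(36 + sqrt(3))**2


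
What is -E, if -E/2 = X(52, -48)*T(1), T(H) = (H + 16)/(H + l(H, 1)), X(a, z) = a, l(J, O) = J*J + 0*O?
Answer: 884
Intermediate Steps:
l(J, O) = J² (l(J, O) = J² + 0 = J²)
T(H) = (16 + H)/(H + H²) (T(H) = (H + 16)/(H + H²) = (16 + H)/(H + H²))
E = -884 (E = -104*(16 + 1)/(1*(1 + 1)) = -104*1*17/2 = -104*1*(½)*17 = -104*17/2 = -2*442 = -884)
-E = -1*(-884) = 884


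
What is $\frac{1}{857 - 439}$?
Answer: $\frac{1}{418} \approx 0.0023923$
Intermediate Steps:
$\frac{1}{857 - 439} = \frac{1}{418}$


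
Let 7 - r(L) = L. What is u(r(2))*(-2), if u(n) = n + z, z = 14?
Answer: -38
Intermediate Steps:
r(L) = 7 - L
u(n) = 14 + n (u(n) = n + 14 = 14 + n)
u(r(2))*(-2) = (14 + (7 - 1*2))*(-2) = (14 + (7 - 2))*(-2) = (14 + 5)*(-2) = 19*(-2) = -38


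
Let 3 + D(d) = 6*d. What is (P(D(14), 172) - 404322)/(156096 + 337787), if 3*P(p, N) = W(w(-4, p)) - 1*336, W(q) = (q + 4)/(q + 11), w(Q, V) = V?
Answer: -111623699/136311708 ≈ -0.81889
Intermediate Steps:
W(q) = (4 + q)/(11 + q)
D(d) = -3 + 6*d
P(p, N) = -112 + (4 + p)/(3*(11 + p)) (P(p, N) = ((4 + p)/(11 + p) - 1*336)/3 = ((4 + p)/(11 + p) - 336)/3 = (-336 + (4 + p)/(11 + p))/3 = -112 + (4 + p)/(3*(11 + p)))
(P(D(14), 172) - 404322)/(156096 + 337787) = ((-3692 - 335*(-3 + 6*14))/(3*(11 + (-3 + 6*14))) - 404322)/(156096 + 337787) = ((-3692 - 335*(-3 + 84))/(3*(11 + (-3 + 84))) - 404322)/493883 = ((-3692 - 335*81)/(3*(11 + 81)) - 404322)*(1/493883) = ((⅓)*(-3692 - 27135)/92 - 404322)*(1/493883) = ((⅓)*(1/92)*(-30827) - 404322)*(1/493883) = (-30827/276 - 404322)*(1/493883) = -111623699/276*1/493883 = -111623699/136311708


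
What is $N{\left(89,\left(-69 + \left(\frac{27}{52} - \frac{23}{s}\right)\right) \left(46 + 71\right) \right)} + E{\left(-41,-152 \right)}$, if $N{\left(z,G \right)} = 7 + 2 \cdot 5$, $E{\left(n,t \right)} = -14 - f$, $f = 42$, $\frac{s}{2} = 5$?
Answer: $-39$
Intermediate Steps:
$s = 10$ ($s = 2 \cdot 5 = 10$)
$E{\left(n,t \right)} = -56$ ($E{\left(n,t \right)} = -14 - 42 = -56$)
$N{\left(z,G \right)} = 17$ ($N{\left(z,G \right)} = 7 + 10 = 17$)
$N{\left(89,\left(-69 + \left(\frac{27}{52} - \frac{23}{s}\right)\right) \left(46 + 71\right) \right)} + E{\left(-41,-152 \right)} = 17 - 56 = -39$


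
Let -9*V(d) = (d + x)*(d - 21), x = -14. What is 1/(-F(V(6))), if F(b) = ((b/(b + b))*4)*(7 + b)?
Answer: 3/38 ≈ 0.078947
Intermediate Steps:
V(d) = -(-21 + d)*(-14 + d)/9 (V(d) = -(d - 14)*(d - 21)/9 = -(-14 + d)*(-21 + d)/9 = -(-21 + d)*(-14 + d)/9)
F(b) = 14 + 2*b (F(b) = ((b/((2*b)))*4)*(7 + b) = ((b*(1/(2*b)))*4)*(7 + b) = ((1/2)*4)*(7 + b) = 2*(7 + b) = 14 + 2*b)
1/(-F(V(6))) = 1/(-(14 + 2*(-98/3 - 1/9*6**2 + (35/9)*6))) = 1/(-(14 + 2*(-98/3 - 1/9*36 + 70/3))) = 1/(-(14 + 2*(-98/3 - 4 + 70/3))) = 1/(-(14 + 2*(-40/3))) = 1/(-(14 - 80/3)) = 1/(-1*(-38/3)) = 1/(38/3) = 3/38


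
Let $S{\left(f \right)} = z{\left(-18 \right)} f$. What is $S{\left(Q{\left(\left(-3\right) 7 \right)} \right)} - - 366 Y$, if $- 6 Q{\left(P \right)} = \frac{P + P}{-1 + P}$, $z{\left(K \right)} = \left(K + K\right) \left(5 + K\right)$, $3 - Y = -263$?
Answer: $\frac{1069278}{11} \approx 97207.0$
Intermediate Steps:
$Y = 266$ ($Y = 3 - -263 = 3 + 263 = 266$)
$z{\left(K \right)} = 2 K \left(5 + K\right)$
$Q{\left(P \right)} = - \frac{P}{3 \left(-1 + P\right)}$ ($Q{\left(P \right)} = - \frac{\left(P + P\right) \frac{1}{-1 + P}}{6} = - \frac{2 P \frac{1}{-1 + P}}{6} = - \frac{P}{3 \left(-1 + P\right)}$)
$S{\left(f \right)} = 468 f$ ($S{\left(f \right)} = 2 \left(-18\right) \left(5 - 18\right) f = 2 \left(-18\right) \left(-13\right) f = 468 f$)
$S{\left(Q{\left(\left(-3\right) 7 \right)} \right)} - - 366 Y = 468 \left(- \frac{\left(-3\right) 7}{-3 + 3 \left(\left(-3\right) 7\right)}\right) - \left(-366\right) 266 = 468 \left(\left(-1\right) \left(-21\right) \frac{1}{-3 + 3 \left(-21\right)}\right) - -97356 = 468 \left(\left(-1\right) \left(-21\right) \frac{1}{-3 - 63}\right) + 97356 = 468 \left(\left(-1\right) \left(-21\right) \frac{1}{-66}\right) + 97356 = 468 \left(\left(-1\right) \left(-21\right) \left(- \frac{1}{66}\right)\right) + 97356 = 468 \left(- \frac{7}{22}\right) + 97356 = - \frac{1638}{11} + 97356 = \frac{1069278}{11}$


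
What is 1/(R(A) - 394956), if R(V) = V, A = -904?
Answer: -1/395860 ≈ -2.5261e-6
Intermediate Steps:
1/(R(A) - 394956) = 1/(-904 - 394956) = 1/(-395860) = -1/395860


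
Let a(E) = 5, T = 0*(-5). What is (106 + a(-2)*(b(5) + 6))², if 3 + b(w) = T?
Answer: 14641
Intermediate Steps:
T = 0
b(w) = -3 (b(w) = -3 + 0 = -3)
(106 + a(-2)*(b(5) + 6))² = (106 + 5*(-3 + 6))² = (106 + 5*3)² = (106 + 15)² = 121² = 14641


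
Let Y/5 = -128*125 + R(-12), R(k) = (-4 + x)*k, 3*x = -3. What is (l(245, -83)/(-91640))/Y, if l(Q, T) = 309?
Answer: 309/7303708000 ≈ 4.2307e-8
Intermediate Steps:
x = -1 (x = (⅓)*(-3) = -1)
R(k) = -5*k (R(k) = (-4 - 1)*k = -5*k)
Y = -79700 (Y = 5*(-128*125 - 5*(-12)) = 5*(-16000 + 60) = 5*(-15940) = -79700)
(l(245, -83)/(-91640))/Y = (309/(-91640))/(-79700) = (309*(-1/91640))*(-1/79700) = -309/91640*(-1/79700) = 309/7303708000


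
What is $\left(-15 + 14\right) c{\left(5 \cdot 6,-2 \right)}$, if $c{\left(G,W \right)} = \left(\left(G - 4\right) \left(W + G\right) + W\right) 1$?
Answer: $-726$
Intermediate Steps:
$c{\left(G,W \right)} = W + \left(-4 + G\right) \left(G + W\right)$ ($c{\left(G,W \right)} = \left(\left(-4 + G\right) \left(G + W\right) + W\right) 1 = \left(W + \left(-4 + G\right) \left(G + W\right)\right) 1 = W + \left(-4 + G\right) \left(G + W\right)$)
$\left(-15 + 14\right) c{\left(5 \cdot 6,-2 \right)} = \left(-15 + 14\right) \left(\left(5 \cdot 6\right)^{2} - 4 \cdot 5 \cdot 6 - -6 + 5 \cdot 6 \left(-2\right)\right) = - (30^{2} - 120 + 6 + 30 \left(-2\right)) = - (900 - 120 + 6 - 60) = \left(-1\right) 726 = -726$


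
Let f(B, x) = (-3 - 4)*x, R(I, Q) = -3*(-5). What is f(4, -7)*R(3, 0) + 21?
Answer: 756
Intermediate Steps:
R(I, Q) = 15
f(B, x) = -7*x
f(4, -7)*R(3, 0) + 21 = -7*(-7)*15 + 21 = 49*15 + 21 = 735 + 21 = 756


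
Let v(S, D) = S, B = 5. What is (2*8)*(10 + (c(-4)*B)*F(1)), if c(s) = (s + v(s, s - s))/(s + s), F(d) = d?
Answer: 240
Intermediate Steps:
c(s) = 1 (c(s) = (s + s)/(s + s) = (2*s)/((2*s)) = (2*s)*(1/(2*s)) = 1)
(2*8)*(10 + (c(-4)*B)*F(1)) = (2*8)*(10 + (1*5)*1) = 16*(10 + 5*1) = 16*(10 + 5) = 16*15 = 240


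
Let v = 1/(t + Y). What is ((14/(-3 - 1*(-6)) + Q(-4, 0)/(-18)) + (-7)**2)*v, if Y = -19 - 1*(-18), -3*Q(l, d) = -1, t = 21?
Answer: 2897/1080 ≈ 2.6824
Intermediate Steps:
Q(l, d) = 1/3 (Q(l, d) = -1/3*(-1) = 1/3)
Y = -1 (Y = -19 + 18 = -1)
v = 1/20 (v = 1/(21 - 1) = 1/20 ≈ 0.050000)
((14/(-3 - 1*(-6)) + Q(-4, 0)/(-18)) + (-7)**2)*v = ((14/(-3 - 1*(-6)) + (1/3)/(-18)) + (-7)**2)*(1/20) = ((14/(-3 + 6) + (1/3)*(-1/18)) + 49)*(1/20) = ((14/3 - 1/54) + 49)*(1/20) = (251/54 + 49)*(1/20) = (2897/54)*(1/20) = 2897/1080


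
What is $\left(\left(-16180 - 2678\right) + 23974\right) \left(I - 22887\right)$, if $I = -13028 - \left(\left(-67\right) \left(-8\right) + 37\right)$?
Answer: $-186672608$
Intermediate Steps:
$I = -13601$ ($I = -13028 - \left(536 + 37\right) = -13028 - 573 = -13601$)
$\left(\left(-16180 - 2678\right) + 23974\right) \left(I - 22887\right) = \left(\left(-16180 - 2678\right) + 23974\right) \left(-13601 - 22887\right) = \left(-18858 + 23974\right) \left(-36488\right) = 5116 \left(-36488\right) = -186672608$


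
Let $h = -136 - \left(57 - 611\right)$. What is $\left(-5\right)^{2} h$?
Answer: $10450$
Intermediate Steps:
$h = 418$ ($h = -136 - \left(57 - 611\right) = -136 - -554 = -136 + 554 = 418$)
$\left(-5\right)^{2} h = \left(-5\right)^{2} \cdot 418 = 25 \cdot 418 = 10450$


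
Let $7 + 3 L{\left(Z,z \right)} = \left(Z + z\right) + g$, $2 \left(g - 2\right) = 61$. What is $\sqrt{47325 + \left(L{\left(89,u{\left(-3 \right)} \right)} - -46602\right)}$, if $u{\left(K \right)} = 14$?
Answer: $\frac{\sqrt{3382914}}{6} \approx 306.54$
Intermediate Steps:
$g = \frac{65}{2}$ ($g = 2 + \frac{1}{2} \cdot 61 = 2 + \frac{61}{2} = \frac{65}{2} \approx 32.5$)
$L{\left(Z,z \right)} = \frac{17}{2} + \frac{Z}{3} + \frac{z}{3}$ ($L{\left(Z,z \right)} = - \frac{7}{3} + \frac{\left(Z + z\right) + \frac{65}{2}}{3} = - \frac{7}{3} + \frac{\frac{65}{2} + Z + z}{3} = - \frac{7}{3} + \left(\frac{65}{6} + \frac{Z}{3} + \frac{z}{3}\right) = \frac{17}{2} + \frac{Z}{3} + \frac{z}{3}$)
$\sqrt{47325 + \left(L{\left(89,u{\left(-3 \right)} \right)} - -46602\right)} = \sqrt{47325 + \left(\left(\frac{17}{2} + \frac{1}{3} \cdot 89 + \frac{1}{3} \cdot 14\right) - -46602\right)} = \sqrt{47325 + \left(\left(\frac{17}{2} + \frac{89}{3} + \frac{14}{3}\right) + 46602\right)} = \sqrt{47325 + \left(\frac{257}{6} + 46602\right)} = \sqrt{47325 + \frac{279869}{6}} = \sqrt{\frac{563819}{6}} = \frac{\sqrt{3382914}}{6}$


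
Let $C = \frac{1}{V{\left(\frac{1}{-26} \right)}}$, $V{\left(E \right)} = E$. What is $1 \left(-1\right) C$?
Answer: $26$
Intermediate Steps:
$C = -26$ ($C = \frac{1}{\frac{1}{-26}} = \frac{1}{- \frac{1}{26}} = -26$)
$1 \left(-1\right) C = 1 \left(-1\right) \left(-26\right) = \left(-1\right) \left(-26\right) = 26$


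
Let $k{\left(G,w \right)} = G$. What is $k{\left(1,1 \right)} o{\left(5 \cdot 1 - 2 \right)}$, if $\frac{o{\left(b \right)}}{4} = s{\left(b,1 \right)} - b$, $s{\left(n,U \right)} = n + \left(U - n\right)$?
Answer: $-8$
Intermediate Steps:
$s{\left(n,U \right)} = U$
$o{\left(b \right)} = 4 - 4 b$ ($o{\left(b \right)} = 4 \left(1 - b\right) = 4 - 4 b$)
$k{\left(1,1 \right)} o{\left(5 \cdot 1 - 2 \right)} = 1 \left(4 - 4 \left(5 \cdot 1 - 2\right)\right) = 1 \left(4 - 4 \left(5 - 2\right)\right) = 1 \left(4 - 12\right) = 1 \left(-8\right) = -8$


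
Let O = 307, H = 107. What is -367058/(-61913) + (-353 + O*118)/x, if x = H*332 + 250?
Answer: 15352137941/2214875662 ≈ 6.9314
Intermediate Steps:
x = 35774 (x = 107*332 + 250 = 35524 + 250 = 35774)
-367058/(-61913) + (-353 + O*118)/x = -367058/(-61913) + (-353 + 307*118)/35774 = -367058*(-1/61913) + (-353 + 36226)*(1/35774) = 367058/61913 + 35873*(1/35774) = 367058/61913 + 35873/35774 = 15352137941/2214875662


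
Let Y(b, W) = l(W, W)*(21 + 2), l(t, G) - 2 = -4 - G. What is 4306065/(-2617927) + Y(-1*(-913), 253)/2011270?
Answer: -102070746993/61945388674 ≈ -1.6478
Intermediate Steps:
l(t, G) = -2 - G (l(t, G) = 2 + (-4 - G) = -2 - G)
Y(b, W) = -46 - 23*W (Y(b, W) = (-2 - W)*(21 + 2) = (-2 - W)*23 = -46 - 23*W)
4306065/(-2617927) + Y(-1*(-913), 253)/2011270 = 4306065/(-2617927) + (-46 - 23*253)/2011270 = 4306065*(-1/2617927) + (-46 - 5819)*(1/2011270) = -4306065/2617927 - 5865*1/2011270 = -4306065/2617927 - 69/23662 = -102070746993/61945388674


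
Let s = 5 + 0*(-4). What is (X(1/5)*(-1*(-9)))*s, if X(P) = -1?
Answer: -45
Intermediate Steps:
s = 5 (s = 5 + 0 = 5)
(X(1/5)*(-1*(-9)))*s = -(-1)*(-9)*5 = -1*9*5 = -9*5 = -45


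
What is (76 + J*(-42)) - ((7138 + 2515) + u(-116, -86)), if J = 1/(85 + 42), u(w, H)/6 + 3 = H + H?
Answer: -1082971/127 ≈ -8527.3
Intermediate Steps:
u(w, H) = -18 + 12*H (u(w, H) = -18 + 6*(H + H) = -18 + 6*(2*H) = -18 + 12*H)
J = 1/127 ≈ 0.0078740
(76 + J*(-42)) - ((7138 + 2515) + u(-116, -86)) = (76 + (1/127)*(-42)) - ((7138 + 2515) + (-18 + 12*(-86))) = (76 - 42/127) - (9653 + (-18 - 1032)) = 9610/127 - (9653 - 1050) = 9610/127 - 1*8603 = 9610/127 - 8603 = -1082971/127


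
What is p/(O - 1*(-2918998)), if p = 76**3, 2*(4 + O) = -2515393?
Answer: 877952/3322595 ≈ 0.26424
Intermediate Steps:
O = -2515401/2 (O = -4 + (1/2)*(-2515393) = -4 - 2515393/2 = -2515401/2 ≈ -1.2577e+6)
p = 438976
p/(O - 1*(-2918998)) = 438976/(-2515401/2 - 1*(-2918998)) = 438976/(-2515401/2 + 2918998) = 438976/(3322595/2) = 438976*(2/3322595) = 877952/3322595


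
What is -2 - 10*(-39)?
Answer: 388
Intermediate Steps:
-2 - 10*(-39) = -2 + 390 = 388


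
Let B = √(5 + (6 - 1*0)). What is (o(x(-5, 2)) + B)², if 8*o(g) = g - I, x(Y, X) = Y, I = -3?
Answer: 177/16 - √11/2 ≈ 9.4042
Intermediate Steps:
B = √11 (B = √(5 + (6 + 0)) = √(5 + 6) = √11 ≈ 3.3166)
o(g) = 3/8 + g/8 (o(g) = (g - 1*(-3))/8 = (g + 3)/8 = (3 + g)/8 = 3/8 + g/8)
(o(x(-5, 2)) + B)² = ((3/8 + (⅛)*(-5)) + √11)² = ((3/8 - 5/8) + √11)² = (-¼ + √11)²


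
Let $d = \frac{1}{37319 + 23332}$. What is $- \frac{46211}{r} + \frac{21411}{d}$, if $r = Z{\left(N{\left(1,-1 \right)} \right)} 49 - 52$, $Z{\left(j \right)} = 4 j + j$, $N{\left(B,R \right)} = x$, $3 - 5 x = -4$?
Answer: $\frac{377892135040}{291} \approx 1.2986 \cdot 10^{9}$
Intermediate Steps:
$x = \frac{7}{5}$ ($x = \frac{3}{5} - - \frac{4}{5} = \frac{3}{5} + \frac{4}{5} = \frac{7}{5} \approx 1.4$)
$N{\left(B,R \right)} = \frac{7}{5}$
$Z{\left(j \right)} = 5 j$
$d = \frac{1}{60651} \approx 1.6488 \cdot 10^{-5}$
$r = 291$ ($r = 5 \cdot \frac{7}{5} \cdot 49 - 52 = 7 \cdot 49 - 52 = 343 - 52 = 291$)
$- \frac{46211}{r} + \frac{21411}{d} = - \frac{46211}{291} + 21411 \frac{1}{\frac{1}{60651}} = \left(-46211\right) \frac{1}{291} + 21411 \cdot 60651 = - \frac{46211}{291} + 1298598561 = \frac{377892135040}{291}$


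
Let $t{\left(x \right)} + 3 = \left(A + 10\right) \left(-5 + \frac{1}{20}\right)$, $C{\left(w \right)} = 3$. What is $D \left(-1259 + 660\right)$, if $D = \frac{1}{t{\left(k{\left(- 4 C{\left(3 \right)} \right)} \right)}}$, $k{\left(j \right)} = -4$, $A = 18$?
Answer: $\frac{2995}{708} \approx 4.2302$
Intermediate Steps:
$t{\left(x \right)} = - \frac{708}{5}$ ($t{\left(x \right)} = -3 + \left(18 + 10\right) \left(-5 + \frac{1}{20}\right) = -3 + 28 \left(-5 + \frac{1}{20}\right) = -3 + 28 \left(- \frac{99}{20}\right) = -3 - \frac{693}{5} = - \frac{708}{5}$)
$D = - \frac{5}{708}$ ($D = \frac{1}{- \frac{708}{5}} = - \frac{5}{708} \approx -0.0070621$)
$D \left(-1259 + 660\right) = - \frac{5 \left(-1259 + 660\right)}{708} = \left(- \frac{5}{708}\right) \left(-599\right) = \frac{2995}{708}$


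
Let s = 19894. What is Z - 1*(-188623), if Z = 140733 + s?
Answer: 349250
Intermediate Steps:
Z = 160627 (Z = 140733 + 19894 = 160627)
Z - 1*(-188623) = 160627 - 1*(-188623) = 160627 + 188623 = 349250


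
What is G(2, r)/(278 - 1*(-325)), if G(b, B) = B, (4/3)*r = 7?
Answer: 7/804 ≈ 0.0087065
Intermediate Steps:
r = 21/4 (r = (3/4)*7 = 21/4 ≈ 5.2500)
G(2, r)/(278 - 1*(-325)) = 21/(4*(278 - 1*(-325))) = 21/(4*(278 + 325)) = (21/4)/603 = (21/4)*(1/603) = 7/804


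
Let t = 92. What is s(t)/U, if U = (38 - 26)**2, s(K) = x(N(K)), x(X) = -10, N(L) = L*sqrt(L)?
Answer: -5/72 ≈ -0.069444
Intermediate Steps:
N(L) = L**(3/2)
s(K) = -10
U = 144 (U = 12**2 = 144)
s(t)/U = -10/144 = -10*1/144 = -5/72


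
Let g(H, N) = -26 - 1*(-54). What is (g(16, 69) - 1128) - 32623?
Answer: -33723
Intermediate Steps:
g(H, N) = 28 (g(H, N) = -26 + 54 = 28)
(g(16, 69) - 1128) - 32623 = (28 - 1128) - 32623 = -1100 - 32623 = -33723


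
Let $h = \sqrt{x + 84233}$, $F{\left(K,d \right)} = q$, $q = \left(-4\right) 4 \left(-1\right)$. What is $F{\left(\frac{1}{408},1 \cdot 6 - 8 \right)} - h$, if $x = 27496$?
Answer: $16 - \sqrt{111729} \approx -318.26$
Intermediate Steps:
$q = 16$ ($q = \left(-16\right) \left(-1\right) = 16$)
$F{\left(K,d \right)} = 16$
$h = \sqrt{111729}$ ($h = \sqrt{27496 + 84233} = \sqrt{111729} \approx 334.26$)
$F{\left(\frac{1}{408},1 \cdot 6 - 8 \right)} - h = 16 - \sqrt{111729}$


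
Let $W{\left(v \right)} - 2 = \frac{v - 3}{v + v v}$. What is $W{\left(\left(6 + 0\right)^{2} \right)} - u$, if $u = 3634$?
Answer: $- \frac{1612597}{444} \approx -3632.0$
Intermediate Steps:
$W{\left(v \right)} = 2 + \frac{-3 + v}{v + v^{2}}$ ($W{\left(v \right)} = 2 + \frac{v - 3}{v + v v} = 2 + \frac{-3 + v}{v + v^{2}}$)
$W{\left(\left(6 + 0\right)^{2} \right)} - u = \frac{-3 + 2 \left(\left(6 + 0\right)^{2}\right)^{2} + 3 \left(6 + 0\right)^{2}}{\left(6 + 0\right)^{2} \left(1 + \left(6 + 0\right)^{2}\right)} - 3634 = \frac{-3 + 2 \left(6^{2}\right)^{2} + 3 \cdot 6^{2}}{6^{2} \left(1 + 6^{2}\right)} - 3634 = \frac{-3 + 2 \cdot 36^{2} + 3 \cdot 36}{36 \left(1 + 36\right)} - 3634 = \frac{-3 + 2 \cdot 1296 + 108}{36 \cdot 37} - 3634 = \frac{1}{36} \cdot \frac{1}{37} \left(-3 + 2592 + 108\right) - 3634 = \frac{1}{36} \cdot \frac{1}{37} \cdot 2697 - 3634 = \frac{899}{444} - 3634 = - \frac{1612597}{444}$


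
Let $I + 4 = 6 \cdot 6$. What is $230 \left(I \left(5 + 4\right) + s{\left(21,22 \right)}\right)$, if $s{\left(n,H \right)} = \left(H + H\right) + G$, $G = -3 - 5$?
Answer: $74520$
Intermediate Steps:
$G = -8$ ($G = -3 - 5 = -8$)
$s{\left(n,H \right)} = -8 + 2 H$ ($s{\left(n,H \right)} = \left(H + H\right) - 8 = 2 H - 8 = -8 + 2 H$)
$I = 32$ ($I = -4 + 6 \cdot 6 = -4 + 36 = 32$)
$230 \left(I \left(5 + 4\right) + s{\left(21,22 \right)}\right) = 230 \left(32 \left(5 + 4\right) + \left(-8 + 2 \cdot 22\right)\right) = 230 \left(32 \cdot 9 + \left(-8 + 44\right)\right) = 230 \left(288 + 36\right) = 230 \cdot 324 = 74520$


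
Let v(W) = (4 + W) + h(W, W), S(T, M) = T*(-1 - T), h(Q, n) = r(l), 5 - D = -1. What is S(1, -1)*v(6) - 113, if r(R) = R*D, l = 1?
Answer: -145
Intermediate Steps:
D = 6 (D = 5 - 1*(-1) = 5 + 1 = 6)
r(R) = 6*R (r(R) = R*6 = 6*R)
h(Q, n) = 6 (h(Q, n) = 6*1 = 6)
v(W) = 10 + W (v(W) = (4 + W) + 6 = 10 + W)
S(1, -1)*v(6) - 113 = (-1*1*(1 + 1))*(10 + 6) - 113 = -1*1*2*16 - 113 = -2*16 - 113 = -32 - 113 = -145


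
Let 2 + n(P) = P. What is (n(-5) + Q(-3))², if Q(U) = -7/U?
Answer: 196/9 ≈ 21.778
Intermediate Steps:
n(P) = -2 + P
(n(-5) + Q(-3))² = ((-2 - 5) - 7/(-3))² = (-7 - 7*(-⅓))² = (-7 + 7/3)² = (-14/3)² = 196/9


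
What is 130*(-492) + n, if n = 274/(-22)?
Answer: -703697/11 ≈ -63972.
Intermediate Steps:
n = -137/11 (n = 274*(-1/22) = -137/11 ≈ -12.455)
130*(-492) + n = 130*(-492) - 137/11 = -63960 - 137/11 = -703697/11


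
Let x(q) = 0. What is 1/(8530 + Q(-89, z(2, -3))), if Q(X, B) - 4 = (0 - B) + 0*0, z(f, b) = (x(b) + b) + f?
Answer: 1/8535 ≈ 0.00011716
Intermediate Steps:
z(f, b) = b + f (z(f, b) = (0 + b) + f = b + f)
Q(X, B) = 4 - B (Q(X, B) = 4 + ((0 - B) + 0*0) = 4 + (-B + 0) = 4 - B)
1/(8530 + Q(-89, z(2, -3))) = 1/(8530 + (4 - (-3 + 2))) = 1/(8530 + (4 - 1*(-1))) = 1/(8530 + (4 + 1)) = 1/(8530 + 5) = 1/8535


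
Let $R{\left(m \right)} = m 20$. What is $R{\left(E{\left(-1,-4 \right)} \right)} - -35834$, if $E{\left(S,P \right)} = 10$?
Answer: $36034$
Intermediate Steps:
$R{\left(m \right)} = 20 m$
$R{\left(E{\left(-1,-4 \right)} \right)} - -35834 = 20 \cdot 10 - -35834 = 200 + 35834 = 36034$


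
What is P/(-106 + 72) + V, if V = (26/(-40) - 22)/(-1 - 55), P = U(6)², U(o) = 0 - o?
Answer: -12459/19040 ≈ -0.65436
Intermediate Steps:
U(o) = -o
P = 36 (P = (-1*6)² = (-6)² = 36)
V = 453/1120 (V = (26*(-1/40) - 22)/(-56) = (-13/20 - 22)*(-1/56) = -453/20*(-1/56) = 453/1120 ≈ 0.40446)
P/(-106 + 72) + V = 36/(-106 + 72) + 453/1120 = 36/(-34) + 453/1120 = -1/34*36 + 453/1120 = -18/17 + 453/1120 = -12459/19040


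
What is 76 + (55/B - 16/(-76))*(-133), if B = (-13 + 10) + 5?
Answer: -7219/2 ≈ -3609.5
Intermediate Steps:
B = 2 (B = -3 + 5 = 2)
76 + (55/B - 16/(-76))*(-133) = 76 + (55/2 - 16/(-76))*(-133) = 76 + (55*(½) - 16*(-1/76))*(-133) = 76 + (55/2 + 4/19)*(-133) = 76 + (1053/38)*(-133) = 76 - 7371/2 = -7219/2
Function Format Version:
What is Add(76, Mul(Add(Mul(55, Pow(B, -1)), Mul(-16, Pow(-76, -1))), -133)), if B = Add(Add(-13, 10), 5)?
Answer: Rational(-7219, 2) ≈ -3609.5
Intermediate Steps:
B = 2 (B = Add(-3, 5) = 2)
Add(76, Mul(Add(Mul(55, Pow(B, -1)), Mul(-16, Pow(-76, -1))), -133)) = Add(76, Mul(Add(Mul(55, Pow(2, -1)), Mul(-16, Pow(-76, -1))), -133)) = Add(76, Mul(Add(Mul(55, Rational(1, 2)), Mul(-16, Rational(-1, 76))), -133)) = Add(76, Mul(Add(Rational(55, 2), Rational(4, 19)), -133)) = Add(76, Mul(Rational(1053, 38), -133)) = Add(76, Rational(-7371, 2)) = Rational(-7219, 2)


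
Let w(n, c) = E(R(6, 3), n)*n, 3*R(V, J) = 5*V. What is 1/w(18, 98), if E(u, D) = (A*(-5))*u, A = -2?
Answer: 1/1800 ≈ 0.00055556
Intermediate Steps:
R(V, J) = 5*V/3 (R(V, J) = (5*V)/3 = 5*V/3)
E(u, D) = 10*u (E(u, D) = (-2*(-5))*u = 10*u)
w(n, c) = 100*n (w(n, c) = (10*((5/3)*6))*n = (10*10)*n = 100*n)
1/w(18, 98) = 1/(100*18) = 1/1800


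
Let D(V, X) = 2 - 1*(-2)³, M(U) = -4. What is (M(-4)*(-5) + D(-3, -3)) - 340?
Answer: -310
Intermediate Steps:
D(V, X) = 10 (D(V, X) = 2 - 1*(-8) = 2 + 8 = 10)
(M(-4)*(-5) + D(-3, -3)) - 340 = (-4*(-5) + 10) - 340 = (20 + 10) - 340 = 30 - 340 = -310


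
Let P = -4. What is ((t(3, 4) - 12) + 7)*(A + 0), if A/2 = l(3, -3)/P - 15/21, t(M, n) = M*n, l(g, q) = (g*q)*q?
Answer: -209/2 ≈ -104.50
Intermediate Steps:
l(g, q) = g*q²
A = -209/14 (A = 2*((3*(-3)²)/(-4) - 15/21) = 2*((3*9)*(-¼) - 15*1/21) = 2*(27*(-¼) - 5/7) = 2*(-27/4 - 5/7) = 2*(-209/28) = -209/14 ≈ -14.929)
((t(3, 4) - 12) + 7)*(A + 0) = ((3*4 - 12) + 7)*(-209/14 + 0) = ((12 - 12) + 7)*(-209/14) = (0 + 7)*(-209/14) = 7*(-209/14) = -209/2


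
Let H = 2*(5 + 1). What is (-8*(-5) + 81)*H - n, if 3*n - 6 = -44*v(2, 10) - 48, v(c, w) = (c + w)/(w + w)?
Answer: 7374/5 ≈ 1474.8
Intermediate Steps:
H = 12 (H = 2*6 = 12)
v(c, w) = (c + w)/(2*w) (v(c, w) = (c + w)/((2*w)) = (c + w)*(1/(2*w)) = (c + w)/(2*w))
n = -114/5 (n = 2 + (-22*(2 + 10)/10 - 48)/3 = 2 + (-22*12/10 - 48)/3 = 2 + (-44*⅗ - 48)/3 = 2 + (-132/5 - 48)/3 = 2 + (⅓)*(-372/5) = 2 - 124/5 = -114/5 ≈ -22.800)
(-8*(-5) + 81)*H - n = (-8*(-5) + 81)*12 - 1*(-114/5) = (40 + 81)*12 + 114/5 = 121*12 + 114/5 = 1452 + 114/5 = 7374/5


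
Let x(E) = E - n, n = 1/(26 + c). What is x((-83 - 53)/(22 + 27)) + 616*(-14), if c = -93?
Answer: -28321655/3283 ≈ -8626.8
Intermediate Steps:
n = -1/67 (n = 1/(26 - 93) = 1/(-67) = -1/67 ≈ -0.014925)
x(E) = 1/67 + E (x(E) = E - 1*(-1/67) = E + 1/67 = 1/67 + E)
x((-83 - 53)/(22 + 27)) + 616*(-14) = (1/67 + (-83 - 53)/(22 + 27)) + 616*(-14) = (1/67 - 136/49) - 8624 = -9063/3283 - 8624 = -28321655/3283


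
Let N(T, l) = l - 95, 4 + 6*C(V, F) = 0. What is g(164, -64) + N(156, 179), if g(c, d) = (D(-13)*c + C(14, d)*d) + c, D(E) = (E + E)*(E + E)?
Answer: 333464/3 ≈ 1.1115e+5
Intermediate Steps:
D(E) = 4*E**2 (D(E) = (2*E)*(2*E) = 4*E**2)
C(V, F) = -2/3 (C(V, F) = -2/3 + (1/6)*0 = -2/3 + 0 = -2/3)
g(c, d) = 677*c - 2*d/3 (g(c, d) = ((4*(-13)**2)*c - 2*d/3) + c = ((4*169)*c - 2*d/3) + c = (676*c - 2*d/3) + c = 677*c - 2*d/3)
N(T, l) = -95 + l
g(164, -64) + N(156, 179) = (677*164 - 2/3*(-64)) + (-95 + 179) = (111028 + 128/3) + 84 = 333212/3 + 84 = 333464/3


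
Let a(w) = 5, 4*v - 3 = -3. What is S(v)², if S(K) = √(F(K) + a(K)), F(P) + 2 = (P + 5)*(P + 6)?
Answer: 33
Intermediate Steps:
v = 0 (v = ¾ + (¼)*(-3) = ¾ - ¾ = 0)
F(P) = -2 + (5 + P)*(6 + P) (F(P) = -2 + (P + 5)*(P + 6) = -2 + (5 + P)*(6 + P))
S(K) = √(33 + K² + 11*K) (S(K) = √((28 + K² + 11*K) + 5) = √(33 + K² + 11*K))
S(v)² = (√(33 + 0² + 11*0))² = (√(33 + 0 + 0))² = (√33)² = 33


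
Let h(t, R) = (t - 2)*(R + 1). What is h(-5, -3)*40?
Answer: 560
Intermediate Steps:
h(t, R) = (1 + R)*(-2 + t) (h(t, R) = (-2 + t)*(1 + R) = (1 + R)*(-2 + t))
h(-5, -3)*40 = (-2 - 5 - 2*(-3) - 3*(-5))*40 = (-2 - 5 + 6 + 15)*40 = 14*40 = 560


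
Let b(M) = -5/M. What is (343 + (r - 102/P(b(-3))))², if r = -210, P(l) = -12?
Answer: 80089/4 ≈ 20022.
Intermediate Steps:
(343 + (r - 102/P(b(-3))))² = (343 + (-210 - 102/(-12)))² = (343 + (-210 - 102*(-1)/12))² = (343 + (-210 - 1*(-17/2)))² = (343 + (-210 + 17/2))² = (343 - 403/2)² = (283/2)² = 80089/4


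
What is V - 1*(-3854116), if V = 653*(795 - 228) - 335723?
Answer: 3888644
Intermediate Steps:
V = 34528 (V = 653*567 - 335723 = 370251 - 335723 = 34528)
V - 1*(-3854116) = 34528 - 1*(-3854116) = 34528 + 3854116 = 3888644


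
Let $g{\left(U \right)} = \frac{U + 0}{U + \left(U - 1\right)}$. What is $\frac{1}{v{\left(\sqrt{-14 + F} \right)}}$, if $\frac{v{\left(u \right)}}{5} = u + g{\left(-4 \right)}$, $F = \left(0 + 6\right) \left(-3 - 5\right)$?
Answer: $\frac{18}{12595} - \frac{81 i \sqrt{62}}{25190} \approx 0.0014291 - 0.025319 i$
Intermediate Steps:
$F = -48$ ($F = 6 \left(-8\right) = -48$)
$g{\left(U \right)} = \frac{U}{-1 + 2 U}$ ($g{\left(U \right)} = \frac{U}{U + \left(-1 + U\right)} = \frac{U}{-1 + 2 U}$)
$v{\left(u \right)} = \frac{20}{9} + 5 u$ ($v{\left(u \right)} = 5 \left(u - \frac{4}{-1 + 2 \left(-4\right)}\right) = 5 \left(u - \frac{4}{-1 - 8}\right) = 5 \left(u - \frac{4}{-9}\right) = 5 \left(u - - \frac{4}{9}\right) = 5 \left(u + \frac{4}{9}\right) = 5 \left(\frac{4}{9} + u\right) = \frac{20}{9} + 5 u$)
$\frac{1}{v{\left(\sqrt{-14 + F} \right)}} = \frac{1}{\frac{20}{9} + 5 \sqrt{-14 - 48}} = \frac{1}{\frac{20}{9} + 5 \sqrt{-62}} = \frac{1}{\frac{20}{9} + 5 i \sqrt{62}}$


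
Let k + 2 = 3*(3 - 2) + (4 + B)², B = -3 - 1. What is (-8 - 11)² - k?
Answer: 360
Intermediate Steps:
B = -4
k = 1 (k = -2 + (3*(3 - 2) + (4 - 4)²) = -2 + (3*1 + 0²) = -2 + (3 + 0) = -2 + 3 = 1)
(-8 - 11)² - k = (-8 - 11)² - 1*1 = (-19)² - 1 = 361 - 1 = 360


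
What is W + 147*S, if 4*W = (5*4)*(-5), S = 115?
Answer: 16880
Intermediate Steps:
W = -25 (W = ((5*4)*(-5))/4 = (20*(-5))/4 = (¼)*(-100) = -25)
W + 147*S = -25 + 147*115 = -25 + 16905 = 16880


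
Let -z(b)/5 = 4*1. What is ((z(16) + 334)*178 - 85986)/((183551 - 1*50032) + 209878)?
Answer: -30094/343397 ≈ -0.087636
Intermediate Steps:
z(b) = -20
((z(16) + 334)*178 - 85986)/((183551 - 1*50032) + 209878) = ((-20 + 334)*178 - 85986)/((183551 - 1*50032) + 209878) = (314*178 - 85986)/((183551 - 50032) + 209878) = (55892 - 85986)/(133519 + 209878) = -30094/343397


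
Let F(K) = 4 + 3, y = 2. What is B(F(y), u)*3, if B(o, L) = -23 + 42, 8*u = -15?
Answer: 57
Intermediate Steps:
u = -15/8 (u = (⅛)*(-15) = -15/8 ≈ -1.8750)
F(K) = 7
B(o, L) = 19
B(F(y), u)*3 = 19*3 = 57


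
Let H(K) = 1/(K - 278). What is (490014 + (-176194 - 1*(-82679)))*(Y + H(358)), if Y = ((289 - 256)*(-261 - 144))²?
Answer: 5665914407538499/80 ≈ 7.0824e+13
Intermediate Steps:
H(K) = 1/(-278 + K)
Y = 178623225 (Y = (33*(-405))² = (-13365)² = 178623225)
(490014 + (-176194 - 1*(-82679)))*(Y + H(358)) = (490014 + (-176194 - 1*(-82679)))*(178623225 + 1/(-278 + 358)) = (490014 + (-176194 + 82679))*(178623225 + 1/80) = (490014 - 93515)*(178623225 + 1/80) = 396499*(14289858001/80) = 5665914407538499/80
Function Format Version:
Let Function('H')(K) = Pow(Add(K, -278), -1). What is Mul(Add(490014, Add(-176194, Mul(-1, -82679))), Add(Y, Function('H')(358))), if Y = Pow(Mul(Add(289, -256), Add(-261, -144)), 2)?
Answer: Rational(5665914407538499, 80) ≈ 7.0824e+13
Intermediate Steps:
Function('H')(K) = Pow(Add(-278, K), -1)
Y = 178623225 (Y = Pow(Mul(33, -405), 2) = Pow(-13365, 2) = 178623225)
Mul(Add(490014, Add(-176194, Mul(-1, -82679))), Add(Y, Function('H')(358))) = Mul(Add(490014, Add(-176194, Mul(-1, -82679))), Add(178623225, Pow(Add(-278, 358), -1))) = Mul(Add(490014, Add(-176194, 82679)), Add(178623225, Pow(80, -1))) = Mul(Add(490014, -93515), Add(178623225, Rational(1, 80))) = Mul(396499, Rational(14289858001, 80)) = Rational(5665914407538499, 80)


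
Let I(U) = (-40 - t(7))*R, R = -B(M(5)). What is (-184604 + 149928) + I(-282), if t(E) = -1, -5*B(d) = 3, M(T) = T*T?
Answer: -173497/5 ≈ -34699.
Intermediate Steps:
M(T) = T**2
B(d) = -3/5 (B(d) = -1/5*3 = -3/5)
R = 3/5 (R = -1*(-3/5) = 3/5 ≈ 0.60000)
I(U) = -117/5 (I(U) = (-40 - 1*(-1))*(3/5) = (-40 + 1)*(3/5) = -39*3/5 = -117/5)
(-184604 + 149928) + I(-282) = (-184604 + 149928) - 117/5 = -34676 - 117/5 = -173497/5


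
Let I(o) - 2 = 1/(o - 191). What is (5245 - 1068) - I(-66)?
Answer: 1072976/257 ≈ 4175.0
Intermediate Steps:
I(o) = 2 + 1/(-191 + o) (I(o) = 2 + 1/(o - 191) = 2 + 1/(-191 + o))
(5245 - 1068) - I(-66) = (5245 - 1068) - (-381 + 2*(-66))/(-191 - 66) = 4177 - (-381 - 132)/(-257) = 4177 - (-1)*(-513)/257 = 4177 - 1*513/257 = 4177 - 513/257 = 1072976/257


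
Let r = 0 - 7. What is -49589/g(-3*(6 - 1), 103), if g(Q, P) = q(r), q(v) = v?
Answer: 49589/7 ≈ 7084.1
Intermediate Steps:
r = -7
g(Q, P) = -7
-49589/g(-3*(6 - 1), 103) = -49589/(-7) = -49589*(-1/7) = 49589/7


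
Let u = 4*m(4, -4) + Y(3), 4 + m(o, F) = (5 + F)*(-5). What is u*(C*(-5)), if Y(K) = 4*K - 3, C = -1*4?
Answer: -540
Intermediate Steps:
C = -4
m(o, F) = -29 - 5*F (m(o, F) = -4 + (5 + F)*(-5) = -4 + (-25 - 5*F) = -29 - 5*F)
Y(K) = -3 + 4*K
u = -27 (u = 4*(-29 - 5*(-4)) + (-3 + 4*3) = 4*(-29 + 20) + (-3 + 12) = 4*(-9) + 9 = -36 + 9 = -27)
u*(C*(-5)) = -(-108)*(-5) = -27*20 = -540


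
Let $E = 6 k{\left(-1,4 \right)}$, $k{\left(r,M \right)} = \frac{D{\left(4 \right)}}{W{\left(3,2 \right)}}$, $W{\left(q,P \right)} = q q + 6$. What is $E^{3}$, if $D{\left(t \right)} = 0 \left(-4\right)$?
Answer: $0$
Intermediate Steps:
$D{\left(t \right)} = 0$
$W{\left(q,P \right)} = 6 + q^{2}$ ($W{\left(q,P \right)} = q^{2} + 6 = 6 + q^{2}$)
$k{\left(r,M \right)} = 0$ ($k{\left(r,M \right)} = \frac{0}{6 + 3^{2}} = \frac{0}{6 + 9} = \frac{0}{15} = 0 \cdot \frac{1}{15} = 0$)
$E = 0$ ($E = 6 \cdot 0 = 0$)
$E^{3} = 0^{3} = 0$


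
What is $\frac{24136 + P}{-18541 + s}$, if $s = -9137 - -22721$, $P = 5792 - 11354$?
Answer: $- \frac{18574}{4957} \approx -3.747$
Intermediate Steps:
$P = -5562$
$s = 13584$ ($s = -9137 + 22721 = 13584$)
$\frac{24136 + P}{-18541 + s} = \frac{24136 - 5562}{-18541 + 13584} = \frac{18574}{-4957} = 18574 \left(- \frac{1}{4957}\right) = - \frac{18574}{4957}$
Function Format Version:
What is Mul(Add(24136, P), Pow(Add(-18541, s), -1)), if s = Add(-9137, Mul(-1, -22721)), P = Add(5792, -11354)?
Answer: Rational(-18574, 4957) ≈ -3.7470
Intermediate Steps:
P = -5562
s = 13584 (s = Add(-9137, 22721) = 13584)
Mul(Add(24136, P), Pow(Add(-18541, s), -1)) = Mul(Add(24136, -5562), Pow(Add(-18541, 13584), -1)) = Mul(18574, Pow(-4957, -1)) = Mul(18574, Rational(-1, 4957)) = Rational(-18574, 4957)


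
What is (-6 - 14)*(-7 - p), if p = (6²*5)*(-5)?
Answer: -17860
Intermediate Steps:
p = -900 (p = (36*5)*(-5) = 180*(-5) = -900)
(-6 - 14)*(-7 - p) = (-6 - 14)*(-7 - 1*(-900)) = -20*(-7 + 900) = -20*893 = -17860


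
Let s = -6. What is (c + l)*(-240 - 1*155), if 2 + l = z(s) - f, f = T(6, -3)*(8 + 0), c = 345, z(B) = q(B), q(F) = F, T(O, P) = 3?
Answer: -123635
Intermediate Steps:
z(B) = B
f = 24 (f = 3*(8 + 0) = 3*8 = 24)
l = -32 (l = -2 + (-6 - 1*24) = -2 + (-6 - 24) = -2 - 30 = -32)
(c + l)*(-240 - 1*155) = (345 - 32)*(-240 - 1*155) = 313*(-240 - 155) = 313*(-395) = -123635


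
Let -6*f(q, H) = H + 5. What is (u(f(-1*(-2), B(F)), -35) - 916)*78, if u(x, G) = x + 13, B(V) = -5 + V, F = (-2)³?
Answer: -70330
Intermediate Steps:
F = -8
f(q, H) = -⅚ - H/6 (f(q, H) = -(H + 5)/6 = -(5 + H)/6 = -⅚ - H/6)
u(x, G) = 13 + x
(u(f(-1*(-2), B(F)), -35) - 916)*78 = ((13 + (-⅚ - (-5 - 8)/6)) - 916)*78 = ((13 + (-⅚ - ⅙*(-13))) - 916)*78 = ((13 + (-⅚ + 13/6)) - 916)*78 = ((13 + 4/3) - 916)*78 = (43/3 - 916)*78 = -2705/3*78 = -70330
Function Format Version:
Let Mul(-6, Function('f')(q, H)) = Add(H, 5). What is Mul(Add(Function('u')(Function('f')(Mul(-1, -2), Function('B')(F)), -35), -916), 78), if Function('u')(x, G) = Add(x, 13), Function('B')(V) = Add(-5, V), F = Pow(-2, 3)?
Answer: -70330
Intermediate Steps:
F = -8
Function('f')(q, H) = Add(Rational(-5, 6), Mul(Rational(-1, 6), H)) (Function('f')(q, H) = Mul(Rational(-1, 6), Add(H, 5)) = Mul(Rational(-1, 6), Add(5, H)) = Add(Rational(-5, 6), Mul(Rational(-1, 6), H)))
Function('u')(x, G) = Add(13, x)
Mul(Add(Function('u')(Function('f')(Mul(-1, -2), Function('B')(F)), -35), -916), 78) = Mul(Add(Add(13, Add(Rational(-5, 6), Mul(Rational(-1, 6), Add(-5, -8)))), -916), 78) = Mul(Add(Add(13, Add(Rational(-5, 6), Mul(Rational(-1, 6), -13))), -916), 78) = Mul(Add(Add(13, Add(Rational(-5, 6), Rational(13, 6))), -916), 78) = Mul(Add(Add(13, Rational(4, 3)), -916), 78) = Mul(Add(Rational(43, 3), -916), 78) = Mul(Rational(-2705, 3), 78) = -70330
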